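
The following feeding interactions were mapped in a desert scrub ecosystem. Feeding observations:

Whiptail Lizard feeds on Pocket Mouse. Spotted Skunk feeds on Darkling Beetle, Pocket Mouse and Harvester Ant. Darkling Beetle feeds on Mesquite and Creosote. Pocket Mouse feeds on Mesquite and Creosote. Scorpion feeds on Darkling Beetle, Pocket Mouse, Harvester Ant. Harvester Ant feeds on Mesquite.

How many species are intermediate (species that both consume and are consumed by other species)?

3

Intermediate species (has both prey and predators): Darkling Beetle, Pocket Mouse, Harvester Ant.
Count: 3.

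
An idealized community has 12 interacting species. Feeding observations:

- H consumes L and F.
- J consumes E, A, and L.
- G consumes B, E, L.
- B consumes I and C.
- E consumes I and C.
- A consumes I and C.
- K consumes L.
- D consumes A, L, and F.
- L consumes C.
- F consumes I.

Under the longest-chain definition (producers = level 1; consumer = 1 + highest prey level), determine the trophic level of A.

I is a producer → level 1.
A eats I (level 1); other prey at levels: C 1 → level 2.

Trophic level 2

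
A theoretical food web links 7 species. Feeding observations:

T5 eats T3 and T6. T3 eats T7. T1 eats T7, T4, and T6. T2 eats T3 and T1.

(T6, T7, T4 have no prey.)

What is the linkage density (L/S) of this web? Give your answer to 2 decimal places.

There are L = 8 links among S = 7 species.
L/S = 8/7 = 1.1429 ≈ 1.14.

L/S = 1.14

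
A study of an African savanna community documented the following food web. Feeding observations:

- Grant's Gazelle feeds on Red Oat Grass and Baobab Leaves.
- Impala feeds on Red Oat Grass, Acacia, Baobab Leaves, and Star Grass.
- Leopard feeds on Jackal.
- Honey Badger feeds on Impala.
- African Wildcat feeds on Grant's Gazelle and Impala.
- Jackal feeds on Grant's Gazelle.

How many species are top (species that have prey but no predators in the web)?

3

Top species (has prey, but nothing eats it): African Wildcat, Honey Badger, Leopard.
Count: 3.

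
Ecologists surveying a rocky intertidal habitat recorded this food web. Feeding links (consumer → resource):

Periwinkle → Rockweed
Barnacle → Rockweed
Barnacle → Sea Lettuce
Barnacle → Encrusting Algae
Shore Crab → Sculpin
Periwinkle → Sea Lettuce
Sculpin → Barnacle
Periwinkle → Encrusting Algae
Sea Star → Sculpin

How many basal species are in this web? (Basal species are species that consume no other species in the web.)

3

Basal species (no prey listed): Sea Lettuce, Rockweed, Encrusting Algae.
Count: 3.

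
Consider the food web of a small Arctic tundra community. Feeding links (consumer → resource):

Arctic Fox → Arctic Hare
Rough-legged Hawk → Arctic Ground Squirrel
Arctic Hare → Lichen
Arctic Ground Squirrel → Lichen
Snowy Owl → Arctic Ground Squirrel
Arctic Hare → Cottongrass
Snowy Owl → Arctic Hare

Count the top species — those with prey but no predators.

3

Top species (has prey, but nothing eats it): Snowy Owl, Arctic Fox, Rough-legged Hawk.
Count: 3.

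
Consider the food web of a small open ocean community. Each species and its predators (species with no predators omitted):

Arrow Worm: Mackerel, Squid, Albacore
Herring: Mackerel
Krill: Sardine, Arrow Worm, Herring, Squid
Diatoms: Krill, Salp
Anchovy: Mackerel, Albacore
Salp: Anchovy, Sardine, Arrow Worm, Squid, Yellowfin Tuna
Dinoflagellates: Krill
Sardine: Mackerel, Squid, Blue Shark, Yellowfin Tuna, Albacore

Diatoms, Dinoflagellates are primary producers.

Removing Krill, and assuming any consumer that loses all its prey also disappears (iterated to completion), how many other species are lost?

1

Remove Krill.
Round 1: Herring (all prey gone) → extinct.
No further losses. Total secondary extinctions: 1.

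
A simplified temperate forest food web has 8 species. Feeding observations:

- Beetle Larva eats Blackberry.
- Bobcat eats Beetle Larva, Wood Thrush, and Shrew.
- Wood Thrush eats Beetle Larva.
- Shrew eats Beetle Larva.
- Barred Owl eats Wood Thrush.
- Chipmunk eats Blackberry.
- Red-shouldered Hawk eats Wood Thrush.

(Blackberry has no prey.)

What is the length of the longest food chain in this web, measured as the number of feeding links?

3 links

One longest chain: Blackberry → Beetle Larva → Wood Thrush → Barred Owl.
It has 4 species and 3 links.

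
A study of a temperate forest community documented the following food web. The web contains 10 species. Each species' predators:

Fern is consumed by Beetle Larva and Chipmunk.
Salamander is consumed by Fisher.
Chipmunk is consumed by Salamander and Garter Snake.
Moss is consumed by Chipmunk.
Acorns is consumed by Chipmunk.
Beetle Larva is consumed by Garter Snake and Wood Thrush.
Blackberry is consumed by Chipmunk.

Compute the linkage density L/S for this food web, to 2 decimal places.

There are L = 10 links among S = 10 species.
L/S = 10/10 = 1.0000 ≈ 1.00.

L/S = 1.00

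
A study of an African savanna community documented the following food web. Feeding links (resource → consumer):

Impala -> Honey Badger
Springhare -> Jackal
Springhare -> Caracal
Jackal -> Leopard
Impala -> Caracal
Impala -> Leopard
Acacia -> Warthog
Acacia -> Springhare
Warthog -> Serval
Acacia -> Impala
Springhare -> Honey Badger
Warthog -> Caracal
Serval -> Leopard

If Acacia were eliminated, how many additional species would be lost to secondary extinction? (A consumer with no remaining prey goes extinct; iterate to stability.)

8

Remove Acacia.
Round 1: Impala (all prey gone), Warthog (all prey gone), Springhare (all prey gone) → extinct.
Round 2: Jackal (all prey gone), Caracal (all prey gone), Serval (all prey gone), Honey Badger (all prey gone) → extinct.
Round 3: Leopard (all prey gone) → extinct.
No further losses. Total secondary extinctions: 8.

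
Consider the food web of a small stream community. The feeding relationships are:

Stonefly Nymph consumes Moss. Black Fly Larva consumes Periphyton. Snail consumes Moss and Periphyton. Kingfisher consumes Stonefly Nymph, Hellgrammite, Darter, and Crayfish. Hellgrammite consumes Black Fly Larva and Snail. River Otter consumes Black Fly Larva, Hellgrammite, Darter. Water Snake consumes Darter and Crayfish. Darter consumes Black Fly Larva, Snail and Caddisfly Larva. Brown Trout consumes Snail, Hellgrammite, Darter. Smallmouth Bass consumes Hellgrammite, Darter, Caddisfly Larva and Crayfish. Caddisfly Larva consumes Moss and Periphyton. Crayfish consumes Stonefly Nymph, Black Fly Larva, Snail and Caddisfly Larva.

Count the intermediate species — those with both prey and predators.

7

Intermediate species (has both prey and predators): Snail, Black Fly Larva, Stonefly Nymph, Caddisfly Larva, Crayfish, Hellgrammite, Darter.
Count: 7.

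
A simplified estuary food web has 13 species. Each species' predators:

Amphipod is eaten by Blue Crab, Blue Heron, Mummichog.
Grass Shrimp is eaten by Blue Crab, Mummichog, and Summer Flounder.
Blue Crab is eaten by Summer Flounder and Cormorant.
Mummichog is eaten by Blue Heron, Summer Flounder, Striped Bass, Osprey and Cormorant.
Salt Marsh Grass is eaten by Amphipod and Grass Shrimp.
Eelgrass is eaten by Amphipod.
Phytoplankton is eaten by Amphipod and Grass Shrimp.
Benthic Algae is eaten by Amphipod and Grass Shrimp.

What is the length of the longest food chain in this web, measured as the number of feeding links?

3 links

One longest chain: Eelgrass → Amphipod → Mummichog → Cormorant.
It has 4 species and 3 links.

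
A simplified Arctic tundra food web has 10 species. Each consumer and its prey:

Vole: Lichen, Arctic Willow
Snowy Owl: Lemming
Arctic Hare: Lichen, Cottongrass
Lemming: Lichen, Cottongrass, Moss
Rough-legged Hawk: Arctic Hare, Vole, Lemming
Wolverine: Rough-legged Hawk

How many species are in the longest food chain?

4 species

One longest chain: Lichen → Arctic Hare → Rough-legged Hawk → Wolverine.
It has 4 species and 3 links.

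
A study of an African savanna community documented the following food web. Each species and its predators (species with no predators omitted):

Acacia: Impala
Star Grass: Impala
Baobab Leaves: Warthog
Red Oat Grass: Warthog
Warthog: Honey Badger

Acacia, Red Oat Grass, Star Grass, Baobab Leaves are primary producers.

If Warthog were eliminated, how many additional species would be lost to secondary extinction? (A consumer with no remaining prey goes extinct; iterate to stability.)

Remove Warthog.
Round 1: Honey Badger (all prey gone) → extinct.
No further losses. Total secondary extinctions: 1.

1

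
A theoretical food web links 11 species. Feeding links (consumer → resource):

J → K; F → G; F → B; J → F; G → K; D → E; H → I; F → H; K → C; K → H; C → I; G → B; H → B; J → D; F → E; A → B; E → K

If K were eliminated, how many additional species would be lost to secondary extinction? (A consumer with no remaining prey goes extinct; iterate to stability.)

Remove K.
Round 1: E (all prey gone) → extinct.
Round 2: D (all prey gone) → extinct.
No further losses. Total secondary extinctions: 2.

2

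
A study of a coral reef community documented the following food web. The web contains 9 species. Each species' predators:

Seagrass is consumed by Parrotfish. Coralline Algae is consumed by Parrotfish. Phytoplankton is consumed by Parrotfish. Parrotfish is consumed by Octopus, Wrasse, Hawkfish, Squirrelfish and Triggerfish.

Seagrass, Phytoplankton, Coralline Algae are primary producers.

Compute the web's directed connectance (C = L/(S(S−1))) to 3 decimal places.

C = 0.111

The web has S = 9 species and L = 8 feeding links.
C = L / (S(S−1)) = 8 / 72 = 0.1111 ≈ 0.111.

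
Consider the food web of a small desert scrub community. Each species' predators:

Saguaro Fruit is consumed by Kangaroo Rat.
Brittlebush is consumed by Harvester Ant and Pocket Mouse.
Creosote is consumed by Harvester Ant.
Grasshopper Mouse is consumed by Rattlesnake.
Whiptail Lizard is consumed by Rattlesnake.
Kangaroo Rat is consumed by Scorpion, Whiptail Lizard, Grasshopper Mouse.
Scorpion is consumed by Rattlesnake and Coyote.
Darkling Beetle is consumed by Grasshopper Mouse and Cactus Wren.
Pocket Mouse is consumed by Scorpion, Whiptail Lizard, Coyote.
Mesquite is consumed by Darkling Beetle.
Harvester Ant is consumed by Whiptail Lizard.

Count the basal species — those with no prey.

Basal species (no prey listed): Mesquite, Brittlebush, Creosote, Saguaro Fruit.
Count: 4.

4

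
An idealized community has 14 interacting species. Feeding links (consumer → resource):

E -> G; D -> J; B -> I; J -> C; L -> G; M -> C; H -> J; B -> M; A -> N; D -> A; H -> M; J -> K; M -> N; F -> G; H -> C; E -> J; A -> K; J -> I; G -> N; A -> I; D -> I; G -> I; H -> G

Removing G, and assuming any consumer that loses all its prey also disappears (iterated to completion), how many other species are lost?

Remove G.
Round 1: F (all prey gone), L (all prey gone) → extinct.
No further losses. Total secondary extinctions: 2.

2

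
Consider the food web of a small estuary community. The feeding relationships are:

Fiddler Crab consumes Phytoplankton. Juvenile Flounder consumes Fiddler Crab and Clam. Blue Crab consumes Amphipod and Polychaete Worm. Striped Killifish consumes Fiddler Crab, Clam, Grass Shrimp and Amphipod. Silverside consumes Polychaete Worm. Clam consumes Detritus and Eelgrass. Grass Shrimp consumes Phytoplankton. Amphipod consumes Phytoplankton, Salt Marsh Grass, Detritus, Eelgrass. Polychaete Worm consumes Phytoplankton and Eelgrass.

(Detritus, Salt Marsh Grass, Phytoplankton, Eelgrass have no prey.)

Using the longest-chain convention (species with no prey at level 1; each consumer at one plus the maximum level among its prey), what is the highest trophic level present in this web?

3

Basal resources (level 1): Detritus, Salt Marsh Grass, Phytoplankton, Eelgrass.
Detritus → Clam → Striped Killifish gives Striped Killifish level 3.
No species has a prey at level 3, so no species reaches level 4.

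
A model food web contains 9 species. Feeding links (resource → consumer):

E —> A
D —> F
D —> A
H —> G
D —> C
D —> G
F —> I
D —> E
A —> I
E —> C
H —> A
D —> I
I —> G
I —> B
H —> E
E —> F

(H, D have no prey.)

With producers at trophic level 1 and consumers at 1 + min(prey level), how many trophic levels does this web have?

3

Producers (level 1): H, D.
Following each consumer down to its lowest-level prey: D → I → B (levels 1 through 3).
All prey of B (I 2) are at level 2 or above, so B is at level 1 + 2 = 3.
Every consumer has at least one prey at level 2 or below, so none exceeds level 3.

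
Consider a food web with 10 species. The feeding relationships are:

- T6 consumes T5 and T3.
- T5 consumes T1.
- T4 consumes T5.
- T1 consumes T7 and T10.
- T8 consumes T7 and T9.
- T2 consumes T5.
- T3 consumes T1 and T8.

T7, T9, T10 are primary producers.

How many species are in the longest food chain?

4 species

One longest chain: T7 → T1 → T5 → T2.
It has 4 species and 3 links.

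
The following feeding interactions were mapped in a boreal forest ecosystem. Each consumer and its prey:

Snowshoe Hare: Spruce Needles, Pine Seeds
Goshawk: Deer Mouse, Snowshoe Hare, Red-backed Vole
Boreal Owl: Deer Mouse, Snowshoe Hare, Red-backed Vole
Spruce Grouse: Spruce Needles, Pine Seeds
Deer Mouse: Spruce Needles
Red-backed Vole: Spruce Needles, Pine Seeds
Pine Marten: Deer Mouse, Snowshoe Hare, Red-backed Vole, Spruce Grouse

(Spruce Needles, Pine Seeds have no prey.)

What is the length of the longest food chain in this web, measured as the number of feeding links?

2 links

One longest chain: Spruce Needles → Deer Mouse → Boreal Owl.
It has 3 species and 2 links.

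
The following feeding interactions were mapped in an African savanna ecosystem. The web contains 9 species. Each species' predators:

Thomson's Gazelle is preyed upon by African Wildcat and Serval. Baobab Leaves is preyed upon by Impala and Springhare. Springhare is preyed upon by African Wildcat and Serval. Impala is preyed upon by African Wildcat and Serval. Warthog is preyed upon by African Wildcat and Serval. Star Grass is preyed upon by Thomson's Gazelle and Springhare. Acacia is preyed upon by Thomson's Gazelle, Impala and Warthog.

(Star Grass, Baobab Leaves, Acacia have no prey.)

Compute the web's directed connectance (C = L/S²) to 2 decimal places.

The web has S = 9 species and L = 15 feeding links.
C = L / S² = 15 / 81 = 0.1852 ≈ 0.19.

C = 0.19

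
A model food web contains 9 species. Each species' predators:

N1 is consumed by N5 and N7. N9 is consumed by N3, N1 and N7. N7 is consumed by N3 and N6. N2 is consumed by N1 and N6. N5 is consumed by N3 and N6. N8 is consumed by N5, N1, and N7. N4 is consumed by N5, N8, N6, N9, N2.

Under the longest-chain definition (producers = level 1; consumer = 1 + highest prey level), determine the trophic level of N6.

Trophic level 5

N4 is a producer → level 1.
N9 eats N4 → level 2.
N1 eats N9 (level 2); other prey at levels: N2 2, N8 2 → level 3.
N5 eats N1 (level 3); other prey at levels: N4 1, N8 2 → level 4.
N6 eats N5 (level 4); other prey at levels: N4 1, N2 2, N7 4 → level 5.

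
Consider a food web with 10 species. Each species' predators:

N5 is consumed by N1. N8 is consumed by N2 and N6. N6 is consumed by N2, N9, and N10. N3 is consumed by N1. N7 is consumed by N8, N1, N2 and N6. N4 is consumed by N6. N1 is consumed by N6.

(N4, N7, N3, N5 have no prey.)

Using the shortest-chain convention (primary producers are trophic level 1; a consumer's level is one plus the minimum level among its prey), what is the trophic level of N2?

Trophic level 2

N7 is a producer → level 1.
N2 eats N7 → level 2.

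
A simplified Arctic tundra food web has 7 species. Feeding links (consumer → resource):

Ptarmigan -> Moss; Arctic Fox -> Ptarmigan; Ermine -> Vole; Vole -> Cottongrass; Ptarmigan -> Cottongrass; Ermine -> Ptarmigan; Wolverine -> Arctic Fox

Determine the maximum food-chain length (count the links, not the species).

3 links

One longest chain: Moss → Ptarmigan → Arctic Fox → Wolverine.
It has 4 species and 3 links.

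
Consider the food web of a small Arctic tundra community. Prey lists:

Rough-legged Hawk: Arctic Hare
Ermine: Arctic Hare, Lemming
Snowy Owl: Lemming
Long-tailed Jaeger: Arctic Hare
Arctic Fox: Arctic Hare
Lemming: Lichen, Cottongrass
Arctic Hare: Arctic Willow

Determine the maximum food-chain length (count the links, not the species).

2 links

One longest chain: Arctic Willow → Arctic Hare → Rough-legged Hawk.
It has 3 species and 2 links.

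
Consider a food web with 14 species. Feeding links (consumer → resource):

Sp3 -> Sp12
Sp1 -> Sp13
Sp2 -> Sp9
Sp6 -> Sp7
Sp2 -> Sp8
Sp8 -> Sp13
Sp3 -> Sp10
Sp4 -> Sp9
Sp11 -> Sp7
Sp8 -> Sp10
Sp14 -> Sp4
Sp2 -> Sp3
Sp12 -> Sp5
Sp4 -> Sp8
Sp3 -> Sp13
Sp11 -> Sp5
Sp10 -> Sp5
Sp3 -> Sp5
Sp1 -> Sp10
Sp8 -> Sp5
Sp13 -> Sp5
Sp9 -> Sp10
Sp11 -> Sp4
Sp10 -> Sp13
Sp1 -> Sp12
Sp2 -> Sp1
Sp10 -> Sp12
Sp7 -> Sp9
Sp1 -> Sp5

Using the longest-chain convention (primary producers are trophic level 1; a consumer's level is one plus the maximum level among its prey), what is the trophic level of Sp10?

Sp5 is a producer → level 1.
Sp13 eats Sp5 → level 2.
Sp10 eats Sp13 (level 2); other prey at levels: Sp5 1, Sp12 2 → level 3.

Trophic level 3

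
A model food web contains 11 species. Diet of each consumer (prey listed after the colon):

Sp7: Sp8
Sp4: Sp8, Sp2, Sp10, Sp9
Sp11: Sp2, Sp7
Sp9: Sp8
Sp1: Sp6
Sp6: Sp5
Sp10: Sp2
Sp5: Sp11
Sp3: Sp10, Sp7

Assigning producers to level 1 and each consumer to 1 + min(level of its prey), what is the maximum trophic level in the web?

5

Producers (level 1): Sp8, Sp2.
Following each consumer down to its lowest-level prey: Sp2 → Sp11 → Sp5 → Sp6 → Sp1 (levels 1 through 5).
All prey of Sp1 (Sp6 4) are at level 4 or above, so Sp1 is at level 1 + 4 = 5.
Every consumer has at least one prey at level 4 or below, so none exceeds level 5.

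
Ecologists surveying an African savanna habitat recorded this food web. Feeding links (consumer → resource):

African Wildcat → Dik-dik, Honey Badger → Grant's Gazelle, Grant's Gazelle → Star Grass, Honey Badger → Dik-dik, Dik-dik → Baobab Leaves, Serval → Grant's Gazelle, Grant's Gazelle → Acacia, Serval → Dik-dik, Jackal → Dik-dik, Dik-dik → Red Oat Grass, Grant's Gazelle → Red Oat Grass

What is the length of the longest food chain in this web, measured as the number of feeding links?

One longest chain: Baobab Leaves → Dik-dik → Jackal.
It has 3 species and 2 links.

2 links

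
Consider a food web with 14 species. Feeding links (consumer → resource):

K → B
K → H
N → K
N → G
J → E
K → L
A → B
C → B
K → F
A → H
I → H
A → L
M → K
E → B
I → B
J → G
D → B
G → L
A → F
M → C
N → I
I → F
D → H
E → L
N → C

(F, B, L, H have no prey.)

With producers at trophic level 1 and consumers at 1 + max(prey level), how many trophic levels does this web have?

Producers (level 1): F, B, L, H.
L → G → J gives J level 3.
No species has a prey at level 3, so no species reaches level 4.

3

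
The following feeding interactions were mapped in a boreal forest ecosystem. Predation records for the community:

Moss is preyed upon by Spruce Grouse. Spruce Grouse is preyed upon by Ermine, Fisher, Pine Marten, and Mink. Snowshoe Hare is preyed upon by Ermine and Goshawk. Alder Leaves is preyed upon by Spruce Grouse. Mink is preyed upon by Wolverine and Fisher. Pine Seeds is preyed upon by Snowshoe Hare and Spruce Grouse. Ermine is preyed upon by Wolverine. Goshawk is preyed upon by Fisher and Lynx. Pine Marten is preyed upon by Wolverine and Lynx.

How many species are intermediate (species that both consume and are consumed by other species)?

6

Intermediate species (has both prey and predators): Spruce Grouse, Snowshoe Hare, Mink, Pine Marten, Ermine, Goshawk.
Count: 6.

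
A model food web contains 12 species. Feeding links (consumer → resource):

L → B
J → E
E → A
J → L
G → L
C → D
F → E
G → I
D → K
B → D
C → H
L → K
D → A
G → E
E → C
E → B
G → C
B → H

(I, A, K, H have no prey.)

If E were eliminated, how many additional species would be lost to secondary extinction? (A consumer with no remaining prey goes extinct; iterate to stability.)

Remove E.
Round 1: F (all prey gone) → extinct.
No further losses. Total secondary extinctions: 1.

1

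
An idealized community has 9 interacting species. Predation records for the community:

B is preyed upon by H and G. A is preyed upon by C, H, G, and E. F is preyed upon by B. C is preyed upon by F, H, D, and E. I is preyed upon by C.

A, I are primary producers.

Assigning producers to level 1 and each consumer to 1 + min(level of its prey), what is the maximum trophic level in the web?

4

Producers (level 1): A, I.
Following each consumer down to its lowest-level prey: A → C → F → B (levels 1 through 4).
All prey of B (F 3) are at level 3 or above, so B is at level 1 + 3 = 4.
Every consumer has at least one prey at level 3 or below, so none exceeds level 4.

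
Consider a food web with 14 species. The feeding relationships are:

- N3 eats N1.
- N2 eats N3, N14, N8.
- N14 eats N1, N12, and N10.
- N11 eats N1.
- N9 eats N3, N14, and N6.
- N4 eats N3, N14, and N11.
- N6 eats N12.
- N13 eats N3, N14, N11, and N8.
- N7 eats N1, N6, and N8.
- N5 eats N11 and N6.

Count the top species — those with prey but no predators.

Top species (has prey, but nothing eats it): N2, N9, N4, N5, N13, N7.
Count: 6.

6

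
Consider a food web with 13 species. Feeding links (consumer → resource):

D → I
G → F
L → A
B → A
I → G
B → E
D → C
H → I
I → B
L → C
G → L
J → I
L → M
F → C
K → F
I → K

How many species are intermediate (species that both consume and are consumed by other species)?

6

Intermediate species (has both prey and predators): F, B, L, G, K, I.
Count: 6.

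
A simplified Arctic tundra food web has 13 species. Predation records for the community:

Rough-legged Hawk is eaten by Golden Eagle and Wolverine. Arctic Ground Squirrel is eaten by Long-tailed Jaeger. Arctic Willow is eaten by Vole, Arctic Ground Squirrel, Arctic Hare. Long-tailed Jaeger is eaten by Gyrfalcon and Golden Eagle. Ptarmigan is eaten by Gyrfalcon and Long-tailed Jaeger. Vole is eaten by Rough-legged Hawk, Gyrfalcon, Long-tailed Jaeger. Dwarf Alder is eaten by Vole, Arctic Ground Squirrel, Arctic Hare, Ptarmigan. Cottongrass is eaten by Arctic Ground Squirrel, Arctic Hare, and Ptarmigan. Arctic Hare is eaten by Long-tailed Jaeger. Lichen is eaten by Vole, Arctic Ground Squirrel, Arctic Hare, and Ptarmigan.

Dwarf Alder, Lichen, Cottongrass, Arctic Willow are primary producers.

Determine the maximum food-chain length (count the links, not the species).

One longest chain: Dwarf Alder → Vole → Rough-legged Hawk → Wolverine.
It has 4 species and 3 links.

3 links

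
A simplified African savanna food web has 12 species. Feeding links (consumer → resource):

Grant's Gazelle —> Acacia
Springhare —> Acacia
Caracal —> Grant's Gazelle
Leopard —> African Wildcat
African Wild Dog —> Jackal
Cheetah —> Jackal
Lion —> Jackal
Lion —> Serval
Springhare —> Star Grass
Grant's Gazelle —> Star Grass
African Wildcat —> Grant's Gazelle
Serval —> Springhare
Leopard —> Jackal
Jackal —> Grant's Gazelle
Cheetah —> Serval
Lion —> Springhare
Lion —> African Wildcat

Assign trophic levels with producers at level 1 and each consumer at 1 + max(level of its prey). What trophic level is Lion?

Star Grass is a producer → level 1.
Springhare eats Star Grass (level 1); other prey at levels: Acacia 1 → level 2.
Serval eats Springhare → level 3.
Lion eats Serval (level 3); other prey at levels: Springhare 2, Jackal 3, African Wildcat 3 → level 4.

Trophic level 4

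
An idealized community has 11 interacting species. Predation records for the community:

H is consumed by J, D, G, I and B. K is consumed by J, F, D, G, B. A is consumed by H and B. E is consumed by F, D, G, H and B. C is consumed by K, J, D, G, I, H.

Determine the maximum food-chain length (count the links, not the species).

One longest chain: A → H → D.
It has 3 species and 2 links.

2 links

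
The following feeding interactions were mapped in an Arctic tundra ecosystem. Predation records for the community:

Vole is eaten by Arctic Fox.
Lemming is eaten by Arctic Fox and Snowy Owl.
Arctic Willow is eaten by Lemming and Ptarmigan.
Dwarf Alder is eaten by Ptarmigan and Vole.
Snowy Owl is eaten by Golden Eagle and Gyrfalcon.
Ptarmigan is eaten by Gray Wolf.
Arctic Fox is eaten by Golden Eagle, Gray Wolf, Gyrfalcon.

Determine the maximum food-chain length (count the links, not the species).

One longest chain: Dwarf Alder → Vole → Arctic Fox → Gray Wolf.
It has 4 species and 3 links.

3 links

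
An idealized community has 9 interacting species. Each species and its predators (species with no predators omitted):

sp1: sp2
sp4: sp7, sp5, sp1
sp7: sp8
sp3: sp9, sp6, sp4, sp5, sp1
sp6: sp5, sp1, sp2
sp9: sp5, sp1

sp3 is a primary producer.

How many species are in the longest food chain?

One longest chain: sp3 → sp4 → sp7 → sp8.
It has 4 species and 3 links.

4 species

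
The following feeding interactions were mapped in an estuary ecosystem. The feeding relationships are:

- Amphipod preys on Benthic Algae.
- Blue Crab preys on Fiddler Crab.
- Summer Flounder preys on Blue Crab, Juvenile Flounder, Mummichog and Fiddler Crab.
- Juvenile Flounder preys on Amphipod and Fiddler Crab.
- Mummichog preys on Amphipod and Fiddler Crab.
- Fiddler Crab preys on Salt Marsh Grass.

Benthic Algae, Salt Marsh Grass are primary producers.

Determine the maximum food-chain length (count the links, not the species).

3 links

One longest chain: Salt Marsh Grass → Fiddler Crab → Blue Crab → Summer Flounder.
It has 4 species and 3 links.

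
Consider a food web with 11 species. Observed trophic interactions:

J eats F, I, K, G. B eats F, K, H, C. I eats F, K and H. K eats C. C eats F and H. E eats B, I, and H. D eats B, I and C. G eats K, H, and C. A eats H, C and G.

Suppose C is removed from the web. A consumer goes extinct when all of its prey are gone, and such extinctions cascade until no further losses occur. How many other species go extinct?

1

Remove C.
Round 1: K (all prey gone) → extinct.
No further losses. Total secondary extinctions: 1.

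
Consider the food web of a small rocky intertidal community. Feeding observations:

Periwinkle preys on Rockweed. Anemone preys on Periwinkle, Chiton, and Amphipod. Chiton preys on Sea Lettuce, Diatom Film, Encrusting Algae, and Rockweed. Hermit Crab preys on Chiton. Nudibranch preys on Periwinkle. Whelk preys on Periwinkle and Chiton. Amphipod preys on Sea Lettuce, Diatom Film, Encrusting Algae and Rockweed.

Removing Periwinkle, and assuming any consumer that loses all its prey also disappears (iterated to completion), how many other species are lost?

Remove Periwinkle.
Round 1: Nudibranch (all prey gone) → extinct.
No further losses. Total secondary extinctions: 1.

1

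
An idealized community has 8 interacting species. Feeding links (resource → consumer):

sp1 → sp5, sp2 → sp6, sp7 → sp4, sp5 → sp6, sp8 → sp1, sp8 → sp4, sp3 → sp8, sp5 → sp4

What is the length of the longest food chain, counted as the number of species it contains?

5 species

One longest chain: sp3 → sp8 → sp1 → sp5 → sp4.
It has 5 species and 4 links.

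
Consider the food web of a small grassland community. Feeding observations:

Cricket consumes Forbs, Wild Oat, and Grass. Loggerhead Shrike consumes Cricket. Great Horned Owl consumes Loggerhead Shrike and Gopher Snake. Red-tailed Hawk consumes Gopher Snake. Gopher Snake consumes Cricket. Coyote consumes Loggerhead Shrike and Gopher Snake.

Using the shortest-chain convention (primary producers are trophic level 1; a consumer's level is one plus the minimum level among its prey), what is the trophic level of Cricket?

Trophic level 2

Grass is a producer → level 1.
Cricket eats Grass → level 2.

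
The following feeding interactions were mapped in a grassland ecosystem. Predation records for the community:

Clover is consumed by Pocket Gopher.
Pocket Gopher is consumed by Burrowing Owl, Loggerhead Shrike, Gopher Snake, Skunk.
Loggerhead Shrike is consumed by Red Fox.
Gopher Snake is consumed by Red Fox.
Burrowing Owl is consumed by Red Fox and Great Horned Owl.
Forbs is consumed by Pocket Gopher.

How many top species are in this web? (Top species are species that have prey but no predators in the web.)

3

Top species (has prey, but nothing eats it): Skunk, Red Fox, Great Horned Owl.
Count: 3.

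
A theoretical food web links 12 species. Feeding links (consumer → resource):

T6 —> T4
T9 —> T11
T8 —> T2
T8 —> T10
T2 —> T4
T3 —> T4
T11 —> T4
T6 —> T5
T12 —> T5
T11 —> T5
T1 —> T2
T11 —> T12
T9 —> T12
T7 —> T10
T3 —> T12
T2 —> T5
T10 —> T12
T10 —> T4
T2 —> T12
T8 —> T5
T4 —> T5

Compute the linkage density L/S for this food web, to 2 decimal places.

L/S = 1.75

There are L = 21 links among S = 12 species.
L/S = 21/12 = 1.7500 ≈ 1.75.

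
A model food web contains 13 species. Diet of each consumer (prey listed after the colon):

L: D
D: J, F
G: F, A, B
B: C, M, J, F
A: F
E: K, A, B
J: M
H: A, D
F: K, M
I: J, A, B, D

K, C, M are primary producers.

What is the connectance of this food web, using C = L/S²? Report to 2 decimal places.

C = 0.14

The web has S = 13 species and L = 23 feeding links.
C = L / S² = 23 / 169 = 0.1361 ≈ 0.14.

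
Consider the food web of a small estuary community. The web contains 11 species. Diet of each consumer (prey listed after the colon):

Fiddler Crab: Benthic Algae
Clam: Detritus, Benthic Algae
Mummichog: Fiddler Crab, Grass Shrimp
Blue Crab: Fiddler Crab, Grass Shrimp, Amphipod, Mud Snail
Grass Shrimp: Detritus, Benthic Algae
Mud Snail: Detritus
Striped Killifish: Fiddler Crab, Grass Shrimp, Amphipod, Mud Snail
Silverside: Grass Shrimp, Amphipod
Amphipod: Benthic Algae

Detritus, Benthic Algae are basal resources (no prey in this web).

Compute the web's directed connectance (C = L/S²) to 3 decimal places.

C = 0.157

The web has S = 11 species and L = 19 feeding links.
C = L / S² = 19 / 121 = 0.1570 ≈ 0.157.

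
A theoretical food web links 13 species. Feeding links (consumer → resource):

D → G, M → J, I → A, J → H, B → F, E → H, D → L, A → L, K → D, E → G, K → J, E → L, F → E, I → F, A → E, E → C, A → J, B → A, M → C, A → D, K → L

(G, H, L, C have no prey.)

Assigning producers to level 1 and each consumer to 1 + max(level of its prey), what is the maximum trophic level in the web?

Producers (level 1): G, H, L, C.
H → J → A → B gives B level 4.
No species has a prey at level 4, so no species reaches level 5.

4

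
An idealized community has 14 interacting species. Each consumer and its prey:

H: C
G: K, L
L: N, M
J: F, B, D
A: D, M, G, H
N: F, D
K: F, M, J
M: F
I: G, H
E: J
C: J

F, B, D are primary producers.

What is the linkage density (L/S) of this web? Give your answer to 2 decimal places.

L/S = 1.57

There are L = 22 links among S = 14 species.
L/S = 22/14 = 1.5714 ≈ 1.57.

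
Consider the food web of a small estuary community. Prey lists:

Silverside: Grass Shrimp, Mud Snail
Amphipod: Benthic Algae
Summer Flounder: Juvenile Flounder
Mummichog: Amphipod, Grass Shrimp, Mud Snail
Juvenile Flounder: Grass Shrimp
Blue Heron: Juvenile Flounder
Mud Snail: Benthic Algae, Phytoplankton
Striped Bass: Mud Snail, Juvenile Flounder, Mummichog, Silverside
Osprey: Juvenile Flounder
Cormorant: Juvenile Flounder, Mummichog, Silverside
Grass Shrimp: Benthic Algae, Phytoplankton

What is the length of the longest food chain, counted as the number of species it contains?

4 species

One longest chain: Benthic Algae → Grass Shrimp → Juvenile Flounder → Cormorant.
It has 4 species and 3 links.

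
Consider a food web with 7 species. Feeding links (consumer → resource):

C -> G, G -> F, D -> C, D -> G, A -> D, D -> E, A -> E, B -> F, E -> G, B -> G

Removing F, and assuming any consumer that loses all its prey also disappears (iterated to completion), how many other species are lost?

6

Remove F.
Round 1: G (all prey gone) → extinct.
Round 2: C (all prey gone), B (all prey gone), E (all prey gone) → extinct.
Round 3: D (all prey gone) → extinct.
Round 4: A (all prey gone) → extinct.
No further losses. Total secondary extinctions: 6.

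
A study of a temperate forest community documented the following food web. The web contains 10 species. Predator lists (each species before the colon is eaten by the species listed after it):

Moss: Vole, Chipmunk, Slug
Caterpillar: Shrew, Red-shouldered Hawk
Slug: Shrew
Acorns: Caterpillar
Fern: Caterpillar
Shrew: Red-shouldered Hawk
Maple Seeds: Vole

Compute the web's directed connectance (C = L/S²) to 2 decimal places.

The web has S = 10 species and L = 10 feeding links.
C = L / S² = 10 / 100 = 0.1000 ≈ 0.10.

C = 0.10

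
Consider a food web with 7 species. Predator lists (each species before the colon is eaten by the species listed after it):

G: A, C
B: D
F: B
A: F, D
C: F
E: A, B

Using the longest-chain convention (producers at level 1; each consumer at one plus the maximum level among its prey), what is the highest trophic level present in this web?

5

Producers (level 1): G, E.
G → A → F → B → D gives D level 5.
No species has a prey at level 5, so no species reaches level 6.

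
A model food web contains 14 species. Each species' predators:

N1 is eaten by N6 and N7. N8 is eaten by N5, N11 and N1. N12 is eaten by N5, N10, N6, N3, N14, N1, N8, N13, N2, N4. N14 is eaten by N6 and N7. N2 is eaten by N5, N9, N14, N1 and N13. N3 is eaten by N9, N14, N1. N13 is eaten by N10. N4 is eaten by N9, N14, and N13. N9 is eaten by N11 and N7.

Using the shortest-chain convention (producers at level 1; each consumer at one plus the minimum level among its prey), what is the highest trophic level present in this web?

3

Producers (level 1): N12.
Following each consumer down to its lowest-level prey: N12 → N14 → N7 (levels 1 through 3).
All prey of N7 (N14 2, N1 2, N9 3) are at level 2 or above, so N7 is at level 1 + 2 = 3.
Every consumer has at least one prey at level 2 or below, so none exceeds level 3.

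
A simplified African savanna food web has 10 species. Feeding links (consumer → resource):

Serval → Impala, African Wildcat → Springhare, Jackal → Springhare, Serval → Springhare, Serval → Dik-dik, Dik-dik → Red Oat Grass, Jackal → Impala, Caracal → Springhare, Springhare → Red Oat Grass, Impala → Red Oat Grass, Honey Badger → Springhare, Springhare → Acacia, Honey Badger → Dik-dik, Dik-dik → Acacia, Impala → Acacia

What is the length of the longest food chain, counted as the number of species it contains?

3 species

One longest chain: Acacia → Dik-dik → Serval.
It has 3 species and 2 links.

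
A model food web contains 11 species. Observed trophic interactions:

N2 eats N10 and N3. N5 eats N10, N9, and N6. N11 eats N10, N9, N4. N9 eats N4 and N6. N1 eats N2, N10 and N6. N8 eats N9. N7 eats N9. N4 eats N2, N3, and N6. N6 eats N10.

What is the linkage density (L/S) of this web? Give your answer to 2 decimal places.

There are L = 19 links among S = 11 species.
L/S = 19/11 = 1.7273 ≈ 1.73.

L/S = 1.73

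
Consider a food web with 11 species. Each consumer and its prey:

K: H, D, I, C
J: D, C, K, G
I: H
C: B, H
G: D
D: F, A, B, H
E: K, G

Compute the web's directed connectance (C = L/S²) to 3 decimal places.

The web has S = 11 species and L = 18 feeding links.
C = L / S² = 18 / 121 = 0.1488 ≈ 0.149.

C = 0.149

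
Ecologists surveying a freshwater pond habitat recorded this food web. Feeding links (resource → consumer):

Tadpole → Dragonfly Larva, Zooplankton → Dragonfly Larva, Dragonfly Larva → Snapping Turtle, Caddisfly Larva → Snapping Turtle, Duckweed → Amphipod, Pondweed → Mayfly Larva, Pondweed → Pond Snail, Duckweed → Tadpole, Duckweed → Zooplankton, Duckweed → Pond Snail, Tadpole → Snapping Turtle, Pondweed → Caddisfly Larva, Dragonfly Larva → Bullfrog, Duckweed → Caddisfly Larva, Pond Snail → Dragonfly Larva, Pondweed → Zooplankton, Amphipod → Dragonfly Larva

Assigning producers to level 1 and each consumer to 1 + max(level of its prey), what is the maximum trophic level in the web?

Producers (level 1): Pondweed, Duckweed.
Duckweed → Tadpole → Dragonfly Larva → Snapping Turtle gives Snapping Turtle level 4.
No species has a prey at level 4, so no species reaches level 5.

4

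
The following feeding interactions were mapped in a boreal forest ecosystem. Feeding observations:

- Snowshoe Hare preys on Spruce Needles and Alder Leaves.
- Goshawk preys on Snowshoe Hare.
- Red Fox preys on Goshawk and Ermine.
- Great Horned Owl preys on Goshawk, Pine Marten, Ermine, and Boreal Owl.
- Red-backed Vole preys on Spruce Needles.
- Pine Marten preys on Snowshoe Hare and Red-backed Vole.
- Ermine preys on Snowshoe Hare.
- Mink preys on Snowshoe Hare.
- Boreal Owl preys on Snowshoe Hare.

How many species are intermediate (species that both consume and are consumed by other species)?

Intermediate species (has both prey and predators): Snowshoe Hare, Red-backed Vole, Ermine, Pine Marten, Goshawk, Boreal Owl.
Count: 6.

6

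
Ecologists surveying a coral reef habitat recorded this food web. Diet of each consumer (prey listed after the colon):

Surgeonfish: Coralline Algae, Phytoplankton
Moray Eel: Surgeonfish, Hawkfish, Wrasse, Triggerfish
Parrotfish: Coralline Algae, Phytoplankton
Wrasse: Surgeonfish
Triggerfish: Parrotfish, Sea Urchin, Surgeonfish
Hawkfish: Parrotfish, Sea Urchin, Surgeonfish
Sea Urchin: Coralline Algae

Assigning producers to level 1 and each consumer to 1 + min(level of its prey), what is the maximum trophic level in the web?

3

Producers (level 1): Coralline Algae, Phytoplankton.
Following each consumer down to its lowest-level prey: Coralline Algae → Parrotfish → Hawkfish (levels 1 through 3).
All prey of Hawkfish (Parrotfish 2, Sea Urchin 2, Surgeonfish 2) are at level 2 or above, so Hawkfish is at level 1 + 2 = 3.
Every consumer has at least one prey at level 2 or below, so none exceeds level 3.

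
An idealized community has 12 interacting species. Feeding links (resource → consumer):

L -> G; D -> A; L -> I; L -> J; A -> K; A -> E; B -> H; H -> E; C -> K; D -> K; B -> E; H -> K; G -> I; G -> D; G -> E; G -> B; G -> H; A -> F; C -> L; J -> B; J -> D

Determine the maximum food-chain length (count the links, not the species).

One longest chain: C → L → G → D → A → F.
It has 6 species and 5 links.

5 links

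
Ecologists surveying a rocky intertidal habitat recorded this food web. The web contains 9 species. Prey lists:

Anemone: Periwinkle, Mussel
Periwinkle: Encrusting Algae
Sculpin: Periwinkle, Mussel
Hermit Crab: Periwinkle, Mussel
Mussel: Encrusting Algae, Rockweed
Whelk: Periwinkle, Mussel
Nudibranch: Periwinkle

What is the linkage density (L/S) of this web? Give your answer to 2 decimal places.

L/S = 1.33

There are L = 12 links among S = 9 species.
L/S = 12/9 = 1.3333 ≈ 1.33.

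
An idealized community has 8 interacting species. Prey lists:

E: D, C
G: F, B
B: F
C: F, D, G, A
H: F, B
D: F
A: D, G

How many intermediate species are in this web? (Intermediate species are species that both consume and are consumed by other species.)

Intermediate species (has both prey and predators): D, B, G, A, C.
Count: 5.

5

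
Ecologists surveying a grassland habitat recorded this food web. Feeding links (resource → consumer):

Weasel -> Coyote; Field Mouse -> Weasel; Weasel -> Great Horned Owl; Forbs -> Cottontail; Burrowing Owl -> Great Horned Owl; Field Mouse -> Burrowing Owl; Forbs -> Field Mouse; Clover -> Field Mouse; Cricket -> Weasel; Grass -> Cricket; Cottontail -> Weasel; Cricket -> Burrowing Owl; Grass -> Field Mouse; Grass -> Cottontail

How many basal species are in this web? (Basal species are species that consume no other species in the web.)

Basal species (no prey listed): Clover, Grass, Forbs.
Count: 3.

3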